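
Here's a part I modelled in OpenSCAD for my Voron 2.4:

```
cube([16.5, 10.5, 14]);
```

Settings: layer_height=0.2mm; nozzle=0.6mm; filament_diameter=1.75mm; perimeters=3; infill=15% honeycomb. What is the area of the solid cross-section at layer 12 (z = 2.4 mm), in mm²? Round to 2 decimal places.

173.25 mm²

At z = 2.4 mm: the 16.5×10.5 cube contributes its full rectangle (area 173.25 mm²). Overall, the cross-section is a single solid region. Net area = 173.25 mm².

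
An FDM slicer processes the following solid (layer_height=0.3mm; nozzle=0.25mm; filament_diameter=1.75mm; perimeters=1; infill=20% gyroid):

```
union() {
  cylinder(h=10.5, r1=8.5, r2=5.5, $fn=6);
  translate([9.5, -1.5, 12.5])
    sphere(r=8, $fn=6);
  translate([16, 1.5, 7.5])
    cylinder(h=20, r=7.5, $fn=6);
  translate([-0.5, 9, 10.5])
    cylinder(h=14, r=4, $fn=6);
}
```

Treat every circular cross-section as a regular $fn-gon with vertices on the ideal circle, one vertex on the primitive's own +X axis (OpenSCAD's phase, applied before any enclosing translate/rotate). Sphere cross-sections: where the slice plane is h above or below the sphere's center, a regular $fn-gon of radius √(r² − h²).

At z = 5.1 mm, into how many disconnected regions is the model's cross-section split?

2

At z = 5.1 mm: the cone (r1=8.5→r2=5.5) has section circumradius 7.043 here — a regular 6-gon; the r=8 sphere at (9.5, -1.5) slices to a regular 6-gon of circumradius 3.040 (√(r²−h²) with h=7.4 from center); the cylinder at (16, 1.5) is not intersected at this z (z outside [7.5, 27.5]); the cylinder at (-0.5, 9) is absent (z outside [10.5, 24.5]); Combining (union): the 2 present regions are separate (no shared area or edge), so areas and boundary lengths simply add and each stays a separate island — 2 connected regions. The result has 2 disconnected regions.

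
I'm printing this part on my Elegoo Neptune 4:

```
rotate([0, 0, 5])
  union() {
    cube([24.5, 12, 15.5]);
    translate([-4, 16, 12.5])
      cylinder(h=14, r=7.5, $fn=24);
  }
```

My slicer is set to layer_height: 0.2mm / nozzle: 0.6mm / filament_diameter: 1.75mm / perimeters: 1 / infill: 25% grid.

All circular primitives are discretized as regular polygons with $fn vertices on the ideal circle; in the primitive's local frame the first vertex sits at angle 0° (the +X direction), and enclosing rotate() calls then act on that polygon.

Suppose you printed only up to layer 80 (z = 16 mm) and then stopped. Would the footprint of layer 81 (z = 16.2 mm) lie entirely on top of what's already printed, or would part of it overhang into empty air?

Compare the two slices. At z = 16: the cube does not reach this height (z outside [0, 15.5]); the cylinder at (-4, 16): section is a regular 24-gon, circumradius r=7.5 (area = (24/2)·7.500²·sin(360°/24) = 174.70 mm²); Taking the union: only the r=7.5 cylinder at (-4, 16) is present, so the union is just that shape — area = 174.70 mm²; (whole slice rotated 5° about Z — lengths, areas and connectivity unchanged). At z = 16.2: the cube is not intersected at this z (z outside [0, 15.5]); the r=7.5 cylinder at (-4, 16) contributes a regular 24-gon of circumradius 7.5 (area = (24/2)·7.500²·sin(360°/24) = 174.70 mm²); Merging all regions: only the r=7.5 cylinder at (-4, 16) is present, so the union is just that shape — area = 174.70 mm²; (rotated 5° about Z; rotation is an isometry so areas/perimeters/island counts are preserved). Checking containment: the cross-section at z = 16.2 is a subset of the cross-section at z = 16.

entirely on top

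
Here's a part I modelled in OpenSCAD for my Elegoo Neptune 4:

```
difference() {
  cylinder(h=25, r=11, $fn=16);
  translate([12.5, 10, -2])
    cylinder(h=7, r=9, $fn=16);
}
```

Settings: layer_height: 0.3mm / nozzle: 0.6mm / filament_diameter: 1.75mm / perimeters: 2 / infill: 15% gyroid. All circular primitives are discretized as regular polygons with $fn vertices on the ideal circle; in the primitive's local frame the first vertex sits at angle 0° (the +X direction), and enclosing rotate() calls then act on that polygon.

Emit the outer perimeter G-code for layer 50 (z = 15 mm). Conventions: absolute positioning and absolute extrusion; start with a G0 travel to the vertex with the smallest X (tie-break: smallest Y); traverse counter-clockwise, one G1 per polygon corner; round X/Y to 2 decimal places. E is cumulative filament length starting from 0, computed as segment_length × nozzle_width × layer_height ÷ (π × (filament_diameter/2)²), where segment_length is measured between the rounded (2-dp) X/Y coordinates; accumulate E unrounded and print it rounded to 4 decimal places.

G0 X-11.00 Y0.00 Z15.00
G1 X-10.16 Y-4.21 E0.3213
G1 X-7.78 Y-7.78 E0.6424
G1 X-4.21 Y-10.16 E0.9634
G1 X0.00 Y-11.00 E1.2847
G1 X4.21 Y-10.16 E1.6060
G1 X7.78 Y-7.78 E1.9271
G1 X10.16 Y-4.21 E2.2482
G1 X11.00 Y0.00 E2.5694
G1 X10.16 Y4.21 E2.8907
G1 X7.78 Y7.78 E3.2118
G1 X4.21 Y10.16 E3.5329
G1 X0.00 Y11.00 E3.8541
G1 X-4.21 Y10.16 E4.1754
G1 X-7.78 Y7.78 E4.4965
G1 X-10.16 Y4.21 E4.8176
G1 X-11.00 Y0.00 E5.1388

At z = 15 mm: the r=11 cylinder gives a regular 16-gon of circumradius 11 (constant along its height); the cylinder at (12.5, 10) does not reach this height (z outside [-2, 5]); Taking the first minus the rest: none of the subtracted shapes is present at this height, so the r=11 cylinder is unchanged — 1 connected region. The outline is a single polygon with 16 vertices. Extrusion per mm of travel: 0.6 × 0.3 / (π × 0.875²) = 0.074835. Accumulating E over each segment gives final E = 5.1388.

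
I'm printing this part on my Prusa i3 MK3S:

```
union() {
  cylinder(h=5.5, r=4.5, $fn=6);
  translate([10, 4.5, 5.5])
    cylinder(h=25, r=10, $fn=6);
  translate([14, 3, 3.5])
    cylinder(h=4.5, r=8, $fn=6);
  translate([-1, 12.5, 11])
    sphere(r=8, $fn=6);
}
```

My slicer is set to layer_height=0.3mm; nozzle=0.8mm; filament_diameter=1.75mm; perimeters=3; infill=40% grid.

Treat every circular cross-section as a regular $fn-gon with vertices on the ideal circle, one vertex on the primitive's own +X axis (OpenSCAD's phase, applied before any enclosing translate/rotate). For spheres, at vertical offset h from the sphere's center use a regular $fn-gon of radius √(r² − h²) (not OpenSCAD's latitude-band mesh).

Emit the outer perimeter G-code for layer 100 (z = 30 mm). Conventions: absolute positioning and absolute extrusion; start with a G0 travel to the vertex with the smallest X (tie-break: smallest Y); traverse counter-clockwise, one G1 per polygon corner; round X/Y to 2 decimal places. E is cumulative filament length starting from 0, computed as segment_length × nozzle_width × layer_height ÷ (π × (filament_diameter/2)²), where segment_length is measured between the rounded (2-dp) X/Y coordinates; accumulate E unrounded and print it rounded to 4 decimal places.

At z = 30 mm: the cylinder is not intersected at this z (z outside [0, 5.5]); the cylinder at (10, 4.5): section is a regular 6-gon, circumradius r=10; the cylinder at (14, 3) is not intersected at this z (z outside [3.5, 8]); the sphere at (-1, 12.5) does not reach this height (|z−center|=19.000 > r=8); Taking the union: only the r=10 cylinder at (10, 4.5) is present, so the union is just that shape — 1 connected region. The outline is a single polygon with 6 vertices. Extrusion per mm of travel: 0.8 × 0.3 / (π × 0.875²) = 0.099780. Accumulating E over each segment gives final E = 5.9867.

G0 X0.00 Y4.50 Z30.00
G1 X5.00 Y-4.16 E0.9978
G1 X15.00 Y-4.16 E1.9956
G1 X20.00 Y4.50 E2.9934
G1 X15.00 Y13.16 E3.9912
G1 X5.00 Y13.16 E4.9890
G1 X0.00 Y4.50 E5.9867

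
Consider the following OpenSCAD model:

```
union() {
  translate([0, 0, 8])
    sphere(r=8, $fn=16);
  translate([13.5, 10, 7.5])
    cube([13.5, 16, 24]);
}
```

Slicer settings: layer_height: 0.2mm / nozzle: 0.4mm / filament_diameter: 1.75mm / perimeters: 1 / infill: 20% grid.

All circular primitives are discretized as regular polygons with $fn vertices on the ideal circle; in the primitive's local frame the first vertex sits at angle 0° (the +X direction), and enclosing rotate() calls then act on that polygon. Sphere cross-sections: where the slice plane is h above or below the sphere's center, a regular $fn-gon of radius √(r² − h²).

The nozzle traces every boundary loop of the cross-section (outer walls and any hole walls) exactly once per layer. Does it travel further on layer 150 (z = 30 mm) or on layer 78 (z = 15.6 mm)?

layer 78 (z = 15.6 mm)

Layer 150 (z = 30): the sphere is not intersected at this z (|z−center|=22.000 > r=8); the cube at (13.5, 10) is present — its section is the full 13.5×16 rectangle (perimeter 59.00 mm); Taking the union: only the 13.5×16 cube at (13.5, 10) is present, so the union is just that shape — boundary = 59.00 mm. So its perimeter = 59.00 mm. Layer 78 (z = 15.6): the r=8 sphere slices to a regular 16-gon of circumradius 2.498 (√(r²−h²) with h=7.6 from center) (perimeter = 2·16·2.498·sin(180°/16) = 15.59 mm); the cube at (13.5, 10) is present — its section is the full 13.5×16 rectangle (perimeter 59.00 mm); Merging all regions: the 2 present regions are separate (no shared area or edge), so areas and boundary lengths simply add and each stays a separate island — boundary = 74.59 mm. So its perimeter = 74.59 mm. Layer 78 is larger (74.59 vs 59.00 mm).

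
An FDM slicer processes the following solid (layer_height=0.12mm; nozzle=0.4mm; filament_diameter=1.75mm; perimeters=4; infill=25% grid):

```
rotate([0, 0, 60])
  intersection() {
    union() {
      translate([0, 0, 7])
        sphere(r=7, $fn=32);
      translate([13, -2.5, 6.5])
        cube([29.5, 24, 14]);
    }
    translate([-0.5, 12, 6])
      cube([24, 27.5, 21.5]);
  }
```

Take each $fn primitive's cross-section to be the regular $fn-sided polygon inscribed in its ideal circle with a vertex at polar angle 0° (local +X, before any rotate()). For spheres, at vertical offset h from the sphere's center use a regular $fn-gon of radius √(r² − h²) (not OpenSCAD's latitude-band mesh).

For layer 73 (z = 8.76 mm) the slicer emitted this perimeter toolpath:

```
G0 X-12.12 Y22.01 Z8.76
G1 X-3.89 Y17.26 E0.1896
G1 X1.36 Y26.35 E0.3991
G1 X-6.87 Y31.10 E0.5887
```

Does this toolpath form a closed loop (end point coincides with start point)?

no

Start point (G0): (-12.12, 22.01). End point (last G1): the path does not return to the start — open.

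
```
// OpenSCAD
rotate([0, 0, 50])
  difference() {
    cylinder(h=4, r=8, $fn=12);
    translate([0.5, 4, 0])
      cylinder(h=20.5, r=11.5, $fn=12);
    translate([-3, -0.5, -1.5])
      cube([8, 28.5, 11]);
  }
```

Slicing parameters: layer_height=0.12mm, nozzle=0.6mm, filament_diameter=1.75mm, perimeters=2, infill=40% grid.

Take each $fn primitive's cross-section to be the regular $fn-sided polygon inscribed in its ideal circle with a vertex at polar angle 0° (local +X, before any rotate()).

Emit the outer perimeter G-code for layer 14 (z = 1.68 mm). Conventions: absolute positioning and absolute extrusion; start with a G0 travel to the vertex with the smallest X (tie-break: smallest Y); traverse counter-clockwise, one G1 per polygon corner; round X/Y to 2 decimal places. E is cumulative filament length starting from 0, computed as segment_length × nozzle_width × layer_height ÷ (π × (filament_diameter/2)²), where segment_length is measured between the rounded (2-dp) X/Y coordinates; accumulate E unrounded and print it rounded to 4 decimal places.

G0 X1.52 Y-7.62 Z1.68
G1 X2.74 Y-7.52 E0.0366
G1 X6.13 Y-5.14 E0.1606
G1 X7.88 Y-1.39 E0.2845
G1 X7.82 Y-0.68 E0.3058
G1 X6.07 Y-4.44 E0.4300
G1 X1.52 Y-7.62 E0.5961

At z = 1.68 mm: the cylinder: section is a regular 12-gon, circumradius r=8; the r=11.5 cylinder at (0.5, 4) contributes a regular 12-gon of circumradius 11.5; the 8×28.5 cube at (-3, -0.5) contributes its full rectangle; After the difference (first − rest): starting from the r=8 cylinder, the r=11.5 cylinder at (0.5, 4) partially overlaps it — only the 187.57 mm² overlap (of its 396.75 mm²) is removed, clipping the outline; the 8×28.5 cube at (-3, -0.5) misses the remaining region (no effect) — 1 connected region; (whole slice rotated 50° about Z — lengths, areas and connectivity unchanged). The outline is a single polygon with 6 vertices. Extrusion per mm of travel: 0.6 × 0.12 / (π × 0.875²) = 0.029934. Accumulating E over each segment gives final E = 0.5961.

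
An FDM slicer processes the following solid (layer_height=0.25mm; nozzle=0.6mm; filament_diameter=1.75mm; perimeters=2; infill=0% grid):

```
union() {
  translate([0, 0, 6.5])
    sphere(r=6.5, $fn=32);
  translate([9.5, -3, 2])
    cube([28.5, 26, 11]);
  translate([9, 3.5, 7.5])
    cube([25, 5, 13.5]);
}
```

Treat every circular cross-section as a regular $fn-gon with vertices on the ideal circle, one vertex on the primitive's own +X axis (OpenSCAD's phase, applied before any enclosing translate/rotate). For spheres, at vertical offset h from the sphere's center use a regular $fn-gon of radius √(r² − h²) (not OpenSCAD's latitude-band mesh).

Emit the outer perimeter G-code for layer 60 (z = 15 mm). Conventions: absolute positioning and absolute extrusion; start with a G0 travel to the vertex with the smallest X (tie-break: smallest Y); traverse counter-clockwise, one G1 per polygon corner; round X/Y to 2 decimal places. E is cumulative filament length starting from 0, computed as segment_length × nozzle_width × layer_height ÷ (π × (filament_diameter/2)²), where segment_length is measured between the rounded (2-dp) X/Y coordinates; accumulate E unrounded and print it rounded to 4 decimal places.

At z = 15 mm: the sphere does not reach this height (|z−center|=8.500 > r=6.5); the cube at (9.5, -3) is not intersected at this z (z outside [2, 13]); the cube at (9, 3.5) is present — its section is the full 25×5 rectangle; Combining (union): only the 25×5 cube at (9, 3.5) is present, so the union is just that shape — 1 connected region. The outline is a single polygon with 4 vertices. Extrusion per mm of travel: 0.6 × 0.25 / (π × 0.875²) = 0.062363. Accumulating E over each segment gives final E = 3.7418.

G0 X9.00 Y3.50 Z15.00
G1 X34.00 Y3.50 E1.5591
G1 X34.00 Y8.50 E1.8709
G1 X9.00 Y8.50 E3.4300
G1 X9.00 Y3.50 E3.7418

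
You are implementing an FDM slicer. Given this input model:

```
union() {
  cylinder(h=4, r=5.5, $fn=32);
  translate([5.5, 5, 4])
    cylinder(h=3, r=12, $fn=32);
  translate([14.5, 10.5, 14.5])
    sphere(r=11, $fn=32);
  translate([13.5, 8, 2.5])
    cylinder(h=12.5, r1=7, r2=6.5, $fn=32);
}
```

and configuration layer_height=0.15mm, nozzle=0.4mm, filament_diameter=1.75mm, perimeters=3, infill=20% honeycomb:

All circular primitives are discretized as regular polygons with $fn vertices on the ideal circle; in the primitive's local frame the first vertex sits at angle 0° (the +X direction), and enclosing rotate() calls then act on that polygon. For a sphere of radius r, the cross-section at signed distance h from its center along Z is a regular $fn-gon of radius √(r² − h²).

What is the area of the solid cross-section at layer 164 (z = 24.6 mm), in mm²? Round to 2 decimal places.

At z = 24.6 mm: the cylinder is not intersected at this z (z outside [0, 4]); the cylinder at (5.5, 5) does not reach this height (z outside [4, 7]); the sphere at (14.5, 10.5): section is a regular 32-gon, circumradius = √(r²−h²) = √(11²−10.1²) = 4.358 (area = (32/2)·4.358²·sin(360°/32) = 59.28 mm²); the cone at (13.5, 8) does not reach this height (z outside [2.5, 15]); Combining (union): only the r=11 sphere at (14.5, 10.5) is present, so the union is just that shape — area = 59.28 mm². Overall, the cross-section is a single solid region. Net area = 59.28 mm².

59.28 mm²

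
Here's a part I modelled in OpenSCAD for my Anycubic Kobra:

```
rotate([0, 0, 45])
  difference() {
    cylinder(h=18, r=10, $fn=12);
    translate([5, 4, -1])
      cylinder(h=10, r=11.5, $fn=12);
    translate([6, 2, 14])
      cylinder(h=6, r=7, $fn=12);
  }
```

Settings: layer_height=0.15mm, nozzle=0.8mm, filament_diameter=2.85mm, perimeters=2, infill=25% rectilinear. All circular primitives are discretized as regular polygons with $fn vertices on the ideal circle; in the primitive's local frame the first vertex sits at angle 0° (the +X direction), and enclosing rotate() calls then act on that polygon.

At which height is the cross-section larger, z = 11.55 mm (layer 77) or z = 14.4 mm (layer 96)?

layer 77 (z = 11.55 mm)

Layer 77 (z = 11.55): the r=10 cylinder contributes a regular 12-gon of circumradius 10 (area = (12/2)·10.000²·sin(360°/12) = 300.00 mm²); the cylinder at (5, 4) is absent (z outside [-1, 9]); the cylinder at (6, 2) does not reach this height (z outside [14, 20]); Taking the first minus the rest: none of the subtracted shapes is present at this height, so the r=10 cylinder is unchanged — area = 300.00 mm²; (whole slice rotated 45° about Z — lengths, areas and connectivity unchanged). So its area = 300.00 mm². Layer 96 (z = 14.4): the r=10 cylinder gives a regular 12-gon of circumradius 10 (constant along its height) (area = (12/2)·10.000²·sin(360°/12) = 300.00 mm²); the cylinder at (5, 4) does not reach this height (z outside [-1, 9]); the cylinder at (6, 2): section is a regular 12-gon, circumradius r=7 (area = (12/2)·7.000²·sin(360°/12) = 147.00 mm²); After the difference (first − rest): starting from the r=10 cylinder (300.00 mm²), the r=7 cylinder at (6, 2) partially overlaps it — only the 108.61 mm² overlap (of its 147.00 mm²) is removed, clipping the outline — area = 191.39 mm²; (rotated 45° about Z; rotation is an isometry so areas/perimeters/island counts are preserved). So its area = 191.39 mm². Layer 77 is larger (300.00 vs 191.39 mm²).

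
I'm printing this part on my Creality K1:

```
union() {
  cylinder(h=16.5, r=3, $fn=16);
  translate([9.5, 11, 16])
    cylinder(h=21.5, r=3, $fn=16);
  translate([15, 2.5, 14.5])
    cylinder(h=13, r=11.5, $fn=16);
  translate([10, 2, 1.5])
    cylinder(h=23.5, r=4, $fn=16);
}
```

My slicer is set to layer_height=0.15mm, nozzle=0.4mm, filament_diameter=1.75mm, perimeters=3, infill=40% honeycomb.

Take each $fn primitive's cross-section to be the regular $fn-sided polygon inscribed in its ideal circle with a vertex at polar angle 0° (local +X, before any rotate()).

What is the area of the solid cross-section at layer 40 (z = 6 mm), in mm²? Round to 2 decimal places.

76.54 mm²

At z = 6 mm: the r=3 cylinder gives a regular 16-gon of circumradius 3 (constant along its height) (area = (16/2)·3.000²·sin(360°/16) = 27.55 mm²); the cylinder at (9.5, 11) does not reach this height (z outside [16, 37.5]); the cylinder at (15, 2.5) is absent (z outside [14.5, 27.5]); the cylinder at (10, 2): section is a regular 16-gon, circumradius r=4 (area = (16/2)·4.000²·sin(360°/16) = 48.98 mm²); Taking the union: the 2 present regions are separate (no shared area or edge), so areas and boundary lengths simply add and each stays a separate island — area = 76.54 mm². Overall, the cross-section has 2 separate islands. Net area = 76.54 mm².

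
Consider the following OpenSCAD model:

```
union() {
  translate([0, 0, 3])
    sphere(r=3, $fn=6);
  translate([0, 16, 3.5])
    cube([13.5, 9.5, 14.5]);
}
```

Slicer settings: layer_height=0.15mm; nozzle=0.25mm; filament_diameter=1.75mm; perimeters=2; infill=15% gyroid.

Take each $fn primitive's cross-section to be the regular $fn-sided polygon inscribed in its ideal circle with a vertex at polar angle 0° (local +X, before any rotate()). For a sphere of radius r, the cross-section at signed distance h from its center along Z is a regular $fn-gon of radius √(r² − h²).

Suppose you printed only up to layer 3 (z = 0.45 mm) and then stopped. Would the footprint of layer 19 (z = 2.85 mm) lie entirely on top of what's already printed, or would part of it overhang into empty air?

part overhangs

Compare the two slices. At z = 0.45: the sphere: section is a regular 6-gon, circumradius = √(r²−h²) = √(3²−2.55²) = 1.580 (area = (6/2)·1.580²·sin(360°/6) = 6.49 mm²); the cube at (0, 16) does not reach this height (z outside [3.5, 18]); Taking the union: only the r=3 sphere is present, so the union is just that shape — area = 6.49 mm². At z = 2.85: the r=3 sphere contributes a regular 6-gon of circumradius √(3²−0.15²) = 2.996 (area = (6/2)·2.996²·sin(360°/6) = 23.32 mm²); the cube at (0, 16) is not intersected at this z (z outside [3.5, 18]); Merging all regions: only the r=3 sphere is present, so the union is just that shape — area = 23.32 mm². Checking containment: at z = 2.85 the cross-section extends beyond the z = 0.45 cross-section by about 16.84 mm².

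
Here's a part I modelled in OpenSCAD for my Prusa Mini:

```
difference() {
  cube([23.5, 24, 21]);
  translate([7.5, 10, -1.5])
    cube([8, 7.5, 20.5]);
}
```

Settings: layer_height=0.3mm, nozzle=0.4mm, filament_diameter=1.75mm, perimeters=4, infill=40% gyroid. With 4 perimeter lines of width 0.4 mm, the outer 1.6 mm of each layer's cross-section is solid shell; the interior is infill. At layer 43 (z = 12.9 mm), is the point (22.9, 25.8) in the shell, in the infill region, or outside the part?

At z = 12.9 mm: the 23.5×24 cube contributes its full rectangle; the cube at (7.5, 10) is present — its section is the full 8×7.5 rectangle; After the difference (first − rest): starting from the 23.5×24 cube, the 8×7.5 cube at (7.5, 10) lies wholly inside it (removes its full 60.00 mm² and its 31.00 mm outline becomes a hole wall) — 1 connected region with 1 hole. Overall, the cross-section is one region with 1 hole. The nearest boundary edge runs (0.00, 24.00)→(23.50, 24.00); distance from the point to it = 1.80 mm. The point is not inside any of the regions above, so it lies outside the cross-section (1.80 mm from the nearest boundary).

outside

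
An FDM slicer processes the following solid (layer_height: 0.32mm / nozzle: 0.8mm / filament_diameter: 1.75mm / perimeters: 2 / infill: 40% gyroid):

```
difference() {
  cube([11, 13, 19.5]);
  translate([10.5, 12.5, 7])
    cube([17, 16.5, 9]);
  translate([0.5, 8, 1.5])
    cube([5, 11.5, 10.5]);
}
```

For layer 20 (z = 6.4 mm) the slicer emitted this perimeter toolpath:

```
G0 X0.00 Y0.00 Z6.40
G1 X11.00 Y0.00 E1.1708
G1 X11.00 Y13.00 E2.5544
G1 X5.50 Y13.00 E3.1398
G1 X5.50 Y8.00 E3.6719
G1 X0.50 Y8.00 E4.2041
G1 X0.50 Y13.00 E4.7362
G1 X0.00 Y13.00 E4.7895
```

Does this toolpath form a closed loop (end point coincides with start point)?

Start point (G0): (0.00, 0.00). End point (last G1): the path does not return to the start — open.

no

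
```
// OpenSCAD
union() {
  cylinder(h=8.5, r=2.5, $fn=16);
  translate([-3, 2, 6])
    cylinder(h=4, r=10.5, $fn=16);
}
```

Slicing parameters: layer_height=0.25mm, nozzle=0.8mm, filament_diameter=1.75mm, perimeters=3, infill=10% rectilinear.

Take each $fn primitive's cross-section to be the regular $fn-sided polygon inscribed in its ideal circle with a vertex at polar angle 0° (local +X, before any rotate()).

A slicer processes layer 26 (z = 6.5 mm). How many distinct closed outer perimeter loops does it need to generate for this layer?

1

At z = 6.5 mm: the cylinder: section is a regular 16-gon, circumradius r=2.5; the r=10.5 cylinder at (-3, 2) contributes a regular 16-gon of circumradius 10.5; Taking the union: the r=2.5 cylinder lies entirely inside the r=10.5 cylinder at (-3, 2), so the union is just the r=10.5 cylinder at (-3, 2) — 1 connected region. The result has 1 disconnected region.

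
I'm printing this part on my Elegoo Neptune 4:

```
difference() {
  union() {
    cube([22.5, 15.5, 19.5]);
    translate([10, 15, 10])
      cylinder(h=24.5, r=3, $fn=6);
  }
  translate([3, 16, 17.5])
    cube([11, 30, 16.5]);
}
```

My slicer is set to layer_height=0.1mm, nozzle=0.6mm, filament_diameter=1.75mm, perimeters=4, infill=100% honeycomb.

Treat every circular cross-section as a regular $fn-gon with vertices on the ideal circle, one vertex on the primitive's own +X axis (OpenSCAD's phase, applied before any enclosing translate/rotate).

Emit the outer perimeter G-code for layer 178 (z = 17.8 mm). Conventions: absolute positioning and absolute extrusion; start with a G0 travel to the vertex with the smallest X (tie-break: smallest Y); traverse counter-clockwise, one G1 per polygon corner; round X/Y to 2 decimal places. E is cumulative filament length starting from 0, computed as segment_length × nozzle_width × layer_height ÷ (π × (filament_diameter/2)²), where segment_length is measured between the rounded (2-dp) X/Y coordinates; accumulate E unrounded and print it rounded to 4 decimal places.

At z = 17.8 mm: the cube (footprint 22.5×15.5) is included at this height; the r=3 cylinder at (10, 15) contributes a regular 6-gon of circumradius 3; Taking the union: the regions partially overlap (shared area 14.55 mm²), so overlapping operands fuse into one piece — 1 connected region; the cube at (3, 16) (footprint 11×30) is included at this height; After the difference (first − rest): starting from that combined region, the 11×30 cube at (3, 16) partially overlaps it — only the 6.27 mm² overlap (of its 330.00 mm²) is removed, clipping the outline — 1 connected region. The outline is a single polygon with 8 vertices. Extrusion per mm of travel: 0.6 × 0.1 / (π × 0.875²) = 0.024945. Accumulating E over each segment gives final E = 1.9102.

G0 X0.00 Y0.00 Z17.80
G1 X22.50 Y0.00 E0.5613
G1 X22.50 Y15.50 E0.9479
G1 X12.71 Y15.50 E1.1921
G1 X12.42 Y16.00 E1.2065
G1 X7.58 Y16.00 E1.3273
G1 X7.29 Y15.50 E1.3417
G1 X0.00 Y15.50 E1.5235
G1 X0.00 Y0.00 E1.9102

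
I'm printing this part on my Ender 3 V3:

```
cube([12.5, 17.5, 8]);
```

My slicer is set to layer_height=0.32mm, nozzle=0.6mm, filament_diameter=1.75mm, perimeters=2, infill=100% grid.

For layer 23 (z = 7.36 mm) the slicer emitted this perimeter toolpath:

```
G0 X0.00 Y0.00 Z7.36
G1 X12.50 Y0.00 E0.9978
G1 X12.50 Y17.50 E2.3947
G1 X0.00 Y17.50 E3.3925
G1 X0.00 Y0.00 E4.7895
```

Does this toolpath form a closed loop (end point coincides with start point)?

yes

Start point (G0): (0.00, 0.00). End point (last G1): the path returns to the start — closed.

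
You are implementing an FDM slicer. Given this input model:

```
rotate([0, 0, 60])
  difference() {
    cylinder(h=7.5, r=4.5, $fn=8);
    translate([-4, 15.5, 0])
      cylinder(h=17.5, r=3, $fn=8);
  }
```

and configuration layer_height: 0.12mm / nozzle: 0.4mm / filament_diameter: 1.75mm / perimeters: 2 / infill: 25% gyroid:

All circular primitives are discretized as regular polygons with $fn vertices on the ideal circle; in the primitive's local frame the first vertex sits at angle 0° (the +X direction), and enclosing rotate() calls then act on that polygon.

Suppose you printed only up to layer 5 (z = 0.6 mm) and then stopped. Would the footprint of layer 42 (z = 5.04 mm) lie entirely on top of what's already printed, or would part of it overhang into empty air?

entirely on top

Compare the two slices. At z = 0.6: the r=4.5 cylinder contributes a regular 8-gon of circumradius 4.5 (area = (8/2)·4.500²·sin(360°/8) = 57.28 mm²); the r=3 cylinder at (-4, 15.5) gives a regular 8-gon of circumradius 3 (constant along its height) (area = (8/2)·3.000²·sin(360°/8) = 25.46 mm²); After the difference (first − rest): starting from the r=4.5 cylinder (57.28 mm²), the r=3 cylinder at (-4, 15.5) misses the remaining region (no effect) — area = 57.28 mm²; (rotated 60° about Z; rotation is an isometry so areas/perimeters/island counts are preserved). At z = 5.04: the r=4.5 cylinder contributes a regular 8-gon of circumradius 4.5 (area = (8/2)·4.500²·sin(360°/8) = 57.28 mm²); the cylinder at (-4, 15.5): section is a regular 8-gon, circumradius r=3 (area = (8/2)·3.000²·sin(360°/8) = 25.46 mm²); Subtracting the remaining from the first: starting from the r=4.5 cylinder (57.28 mm²), the r=3 cylinder at (-4, 15.5) misses the remaining region (no effect) — area = 57.28 mm²; (rotated 60° about Z; rotation is an isometry so areas/perimeters/island counts are preserved). Checking containment: the cross-section at z = 5.04 is a subset of the cross-section at z = 0.6.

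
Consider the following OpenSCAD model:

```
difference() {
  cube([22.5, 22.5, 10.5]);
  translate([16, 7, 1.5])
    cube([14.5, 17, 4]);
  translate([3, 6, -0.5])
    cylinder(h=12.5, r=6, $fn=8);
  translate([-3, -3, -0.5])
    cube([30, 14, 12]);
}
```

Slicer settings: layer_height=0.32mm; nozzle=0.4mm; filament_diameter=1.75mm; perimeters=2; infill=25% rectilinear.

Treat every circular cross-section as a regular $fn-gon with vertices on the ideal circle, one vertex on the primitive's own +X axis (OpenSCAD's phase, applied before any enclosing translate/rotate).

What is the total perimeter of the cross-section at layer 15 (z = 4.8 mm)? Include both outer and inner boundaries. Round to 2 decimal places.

55.40 mm

At z = 4.8 mm: the 22.5×22.5 cube contributes its full rectangle (perimeter 90.00 mm); the cube at (16, 7) is present — its section is the full 14.5×17 rectangle (perimeter 63.00 mm); the r=6 cylinder at (3, 6) contributes a regular 8-gon of circumradius 6 (perimeter = 2·8·6.000·sin(180°/8) = 36.74 mm); the 30×14 cube at (-3, -3) contributes its full rectangle (perimeter 88.00 mm); After the difference (first − rest): starting from the 22.5×22.5 cube, the 14.5×17 cube at (16, 7) partially overlaps it — only the 100.75 mm² overlap (of its 246.50 mm²) is removed, clipping the outline; the r=6 cylinder at (3, 6) partially overlaps it — only the 83.18 mm² overlap (of its 101.82 mm²) is removed, clipping the outline; the 30×14 cube at (-3, -3) partially overlaps it — only the 140.73 mm² overlap (of its 420.00 mm²) is removed, clipping the outline — boundary = 55.40 mm. Overall, the cross-section is a single solid region. Total boundary length (outer) = 55.40 mm.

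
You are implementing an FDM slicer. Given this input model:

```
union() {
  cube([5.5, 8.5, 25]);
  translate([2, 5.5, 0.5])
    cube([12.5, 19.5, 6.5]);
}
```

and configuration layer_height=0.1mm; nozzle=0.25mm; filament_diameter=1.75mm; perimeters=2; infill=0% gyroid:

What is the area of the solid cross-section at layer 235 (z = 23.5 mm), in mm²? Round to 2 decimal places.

At z = 23.5 mm: the cube is present — its section is the full 5.5×8.5 rectangle (area 46.75 mm²); the cube at (2, 5.5) is not intersected at this z (z outside [0.5, 7]); Taking the union: only the 5.5×8.5 cube is present, so the union is just that shape — area = 46.75 mm². Overall, the cross-section is a single solid region. Net area = 46.75 mm².

46.75 mm²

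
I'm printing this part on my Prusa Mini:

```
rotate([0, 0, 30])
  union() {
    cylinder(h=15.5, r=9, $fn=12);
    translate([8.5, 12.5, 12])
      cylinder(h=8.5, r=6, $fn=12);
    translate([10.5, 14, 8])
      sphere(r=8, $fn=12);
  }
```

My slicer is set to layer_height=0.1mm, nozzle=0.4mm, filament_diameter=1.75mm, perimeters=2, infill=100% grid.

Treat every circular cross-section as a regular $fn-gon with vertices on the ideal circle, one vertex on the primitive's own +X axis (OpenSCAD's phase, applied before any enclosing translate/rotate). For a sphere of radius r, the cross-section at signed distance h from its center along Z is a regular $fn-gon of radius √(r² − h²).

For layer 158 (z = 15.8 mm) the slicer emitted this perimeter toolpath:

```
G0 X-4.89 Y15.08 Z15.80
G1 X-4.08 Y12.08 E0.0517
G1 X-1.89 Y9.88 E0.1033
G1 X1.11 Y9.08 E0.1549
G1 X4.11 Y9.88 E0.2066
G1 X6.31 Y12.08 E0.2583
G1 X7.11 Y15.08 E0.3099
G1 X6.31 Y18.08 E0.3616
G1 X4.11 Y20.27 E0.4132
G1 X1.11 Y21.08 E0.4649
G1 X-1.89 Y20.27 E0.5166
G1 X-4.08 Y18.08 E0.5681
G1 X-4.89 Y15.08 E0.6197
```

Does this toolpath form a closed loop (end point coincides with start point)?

Start point (G0): (-4.89, 15.08). End point (last G1): the path returns to the start — closed.

yes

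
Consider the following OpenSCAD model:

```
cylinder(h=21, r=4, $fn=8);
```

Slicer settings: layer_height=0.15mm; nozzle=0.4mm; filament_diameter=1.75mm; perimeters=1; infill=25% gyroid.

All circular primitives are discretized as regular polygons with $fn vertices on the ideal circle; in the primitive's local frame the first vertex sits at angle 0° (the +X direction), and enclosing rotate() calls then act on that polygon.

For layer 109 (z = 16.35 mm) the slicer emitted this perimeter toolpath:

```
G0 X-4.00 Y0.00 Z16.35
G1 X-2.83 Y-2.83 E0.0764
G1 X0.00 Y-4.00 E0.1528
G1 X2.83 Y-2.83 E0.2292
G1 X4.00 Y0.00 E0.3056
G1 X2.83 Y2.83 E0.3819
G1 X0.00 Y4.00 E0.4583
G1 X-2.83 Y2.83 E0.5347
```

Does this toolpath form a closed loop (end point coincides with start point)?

Start point (G0): (-4.00, 0.00). End point (last G1): the path does not return to the start — open.

no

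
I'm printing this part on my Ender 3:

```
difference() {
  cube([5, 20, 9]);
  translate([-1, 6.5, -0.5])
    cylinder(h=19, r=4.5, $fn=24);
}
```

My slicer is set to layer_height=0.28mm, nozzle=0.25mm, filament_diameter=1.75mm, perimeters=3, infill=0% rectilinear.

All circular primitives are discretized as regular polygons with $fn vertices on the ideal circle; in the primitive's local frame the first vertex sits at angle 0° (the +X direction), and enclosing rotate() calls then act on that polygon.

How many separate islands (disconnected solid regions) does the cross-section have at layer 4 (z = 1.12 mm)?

1

At z = 1.12 mm: the cube is present — its section is the full 5×20 rectangle; the r=4.5 cylinder at (-1, 6.5) contributes a regular 24-gon of circumradius 4.5; Subtracting the remaining from the first: starting from the 5×20 cube, the r=4.5 cylinder at (-1, 6.5) partially overlaps it — only the 22.58 mm² overlap (of its 62.89 mm²) is removed, clipping the outline — 1 connected region. Overall, the cross-section is a single solid region. Island count = 1.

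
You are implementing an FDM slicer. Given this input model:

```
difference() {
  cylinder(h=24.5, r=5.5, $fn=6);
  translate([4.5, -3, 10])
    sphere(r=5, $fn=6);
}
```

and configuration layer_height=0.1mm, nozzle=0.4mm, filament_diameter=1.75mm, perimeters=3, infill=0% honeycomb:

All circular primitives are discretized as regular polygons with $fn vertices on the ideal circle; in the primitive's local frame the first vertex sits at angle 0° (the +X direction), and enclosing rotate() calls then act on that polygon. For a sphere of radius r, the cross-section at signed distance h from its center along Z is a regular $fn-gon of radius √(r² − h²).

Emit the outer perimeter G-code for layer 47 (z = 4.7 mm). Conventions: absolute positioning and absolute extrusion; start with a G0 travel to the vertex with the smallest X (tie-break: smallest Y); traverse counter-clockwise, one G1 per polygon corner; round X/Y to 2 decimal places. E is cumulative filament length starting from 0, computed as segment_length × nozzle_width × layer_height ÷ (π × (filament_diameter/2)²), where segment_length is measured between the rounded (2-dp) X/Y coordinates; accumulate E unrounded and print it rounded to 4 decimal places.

At z = 4.7 mm: the cylinder: section is a regular 6-gon, circumradius r=5.5; the sphere at (4.5, -3) is not intersected at this z (|z−center|=5.300 > r=5); After the difference (first − rest): none of the subtracted shapes is present at this height, so the r=5.5 cylinder is unchanged — 1 connected region. The outline is a single polygon with 6 vertices. Extrusion per mm of travel: 0.4 × 0.1 / (π × 0.875²) = 0.016630. Accumulating E over each segment gives final E = 0.5486.

G0 X-5.50 Y0.00 Z4.70
G1 X-2.75 Y-4.76 E0.0914
G1 X2.75 Y-4.76 E0.1829
G1 X5.50 Y0.00 E0.2743
G1 X2.75 Y4.76 E0.3657
G1 X-2.75 Y4.76 E0.4572
G1 X-5.50 Y0.00 E0.5486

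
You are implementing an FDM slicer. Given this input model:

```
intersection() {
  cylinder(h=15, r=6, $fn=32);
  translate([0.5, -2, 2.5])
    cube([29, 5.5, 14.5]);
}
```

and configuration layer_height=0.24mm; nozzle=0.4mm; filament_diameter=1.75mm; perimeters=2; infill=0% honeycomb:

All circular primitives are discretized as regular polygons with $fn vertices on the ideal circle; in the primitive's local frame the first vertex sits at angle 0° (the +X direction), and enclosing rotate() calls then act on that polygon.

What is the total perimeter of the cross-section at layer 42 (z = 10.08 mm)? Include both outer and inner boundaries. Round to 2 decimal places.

20.77 mm

At z = 10.08 mm: the r=6 cylinder gives a regular 32-gon of circumradius 6 (constant along its height) (perimeter = 2·32·6.000·sin(180°/32) = 37.64 mm); the cube at (0.5, -2) is present — its section is the full 29×5.5 rectangle (perimeter 69.00 mm); After intersecting: the 29×5.5 cube at (0.5, -2) partially overlaps the r=6 cylinder; clipping to the common part keeps 28.65 mm² — boundary = 20.77 mm. Overall, the cross-section is a single solid region. Total boundary length (outer) = 20.77 mm.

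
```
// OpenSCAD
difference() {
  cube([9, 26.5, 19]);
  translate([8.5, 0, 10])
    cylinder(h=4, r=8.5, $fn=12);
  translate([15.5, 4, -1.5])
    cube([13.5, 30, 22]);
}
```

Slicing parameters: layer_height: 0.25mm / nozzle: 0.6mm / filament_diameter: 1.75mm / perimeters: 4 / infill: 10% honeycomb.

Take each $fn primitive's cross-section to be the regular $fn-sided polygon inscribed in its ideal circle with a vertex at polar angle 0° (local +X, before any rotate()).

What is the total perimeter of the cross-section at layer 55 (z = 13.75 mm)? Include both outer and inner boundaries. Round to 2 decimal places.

67.35 mm

At z = 13.75 mm: the 9×26.5 cube contributes its full rectangle (perimeter 71.00 mm); the cylinder at (8.5, 0): section is a regular 12-gon, circumradius r=8.5 (perimeter = 2·12·8.500·sin(180°/12) = 52.80 mm); the cube at (15.5, 4) is present — its section is the full 13.5×30 rectangle (perimeter 87.00 mm); After the difference (first − rest): starting from the 9×26.5 cube, the r=8.5 cylinder at (8.5, 0) partially overlaps it — only the 58.40 mm² overlap (of its 216.75 mm²) is removed, clipping the outline; the 13.5×30 cube at (15.5, 4) misses the remaining region (no effect) — boundary = 67.35 mm. Overall, the cross-section is a single solid region. Total boundary length (outer) = 67.35 mm.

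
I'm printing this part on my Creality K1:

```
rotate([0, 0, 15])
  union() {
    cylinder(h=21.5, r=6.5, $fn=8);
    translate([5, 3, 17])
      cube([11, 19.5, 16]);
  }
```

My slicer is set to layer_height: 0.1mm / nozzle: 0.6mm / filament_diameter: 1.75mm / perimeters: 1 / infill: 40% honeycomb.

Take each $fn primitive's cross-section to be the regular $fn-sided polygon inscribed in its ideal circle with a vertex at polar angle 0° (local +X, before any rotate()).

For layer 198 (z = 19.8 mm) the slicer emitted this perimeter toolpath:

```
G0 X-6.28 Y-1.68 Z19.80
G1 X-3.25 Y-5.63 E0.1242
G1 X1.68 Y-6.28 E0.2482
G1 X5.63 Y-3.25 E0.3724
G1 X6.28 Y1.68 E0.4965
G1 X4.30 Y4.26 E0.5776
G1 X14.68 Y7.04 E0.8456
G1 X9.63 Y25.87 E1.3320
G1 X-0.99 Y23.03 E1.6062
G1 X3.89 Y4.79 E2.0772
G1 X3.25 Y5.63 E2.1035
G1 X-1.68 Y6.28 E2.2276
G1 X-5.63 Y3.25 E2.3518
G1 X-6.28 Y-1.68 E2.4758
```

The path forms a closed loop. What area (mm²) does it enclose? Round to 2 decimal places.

Apply the shoelace formula to the sequence of (X, Y) vertices; enclosed area = 333.90 mm².

333.90 mm²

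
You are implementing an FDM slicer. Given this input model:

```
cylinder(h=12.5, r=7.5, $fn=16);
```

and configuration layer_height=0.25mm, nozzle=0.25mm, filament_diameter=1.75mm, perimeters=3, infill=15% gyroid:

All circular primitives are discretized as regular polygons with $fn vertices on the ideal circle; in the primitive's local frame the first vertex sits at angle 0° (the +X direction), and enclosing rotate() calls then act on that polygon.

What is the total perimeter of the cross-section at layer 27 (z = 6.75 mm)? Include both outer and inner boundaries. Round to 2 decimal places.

46.82 mm

At z = 6.75 mm: the r=7.5 cylinder contributes a regular 16-gon of circumradius 7.5 (perimeter = 2·16·7.500·sin(180°/16) = 46.82 mm). Overall, the cross-section is a single solid region. Total boundary length (outer) = 46.82 mm.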